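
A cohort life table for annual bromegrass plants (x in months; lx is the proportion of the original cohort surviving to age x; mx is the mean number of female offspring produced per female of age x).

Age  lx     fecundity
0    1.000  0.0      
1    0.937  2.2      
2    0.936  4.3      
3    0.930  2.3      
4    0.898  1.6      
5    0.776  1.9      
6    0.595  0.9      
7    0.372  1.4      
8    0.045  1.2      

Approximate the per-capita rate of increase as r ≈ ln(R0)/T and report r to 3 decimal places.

0.831

R0 = Σ lx·mx = 0 + 2.0614 + 4.0248 + 2.139 + 1.4368 + 1.4744 + 0.5355 + 0.5208 + 0.054 = 12.2467
Σ x·lx·mx = 36.9378; T = 36.9378/12.2467 = 3.01614…
r ≈ ln(R0)/T = ln(12.2467)/3.01614… = 0.83062… → 0.831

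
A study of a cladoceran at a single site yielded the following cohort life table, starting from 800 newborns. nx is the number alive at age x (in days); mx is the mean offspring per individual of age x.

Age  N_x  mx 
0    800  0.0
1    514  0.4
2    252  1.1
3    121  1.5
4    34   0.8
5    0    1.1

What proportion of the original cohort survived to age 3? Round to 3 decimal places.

0.151

l_3 = n_3/n_0 = 121/800 = 0.15125 → 0.151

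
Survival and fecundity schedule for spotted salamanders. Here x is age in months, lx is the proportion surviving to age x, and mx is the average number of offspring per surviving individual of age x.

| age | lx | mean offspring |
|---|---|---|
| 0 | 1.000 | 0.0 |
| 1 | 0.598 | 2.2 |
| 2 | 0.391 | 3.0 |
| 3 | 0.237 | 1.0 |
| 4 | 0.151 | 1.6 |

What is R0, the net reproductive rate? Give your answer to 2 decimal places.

lx·mx by age: 0, 1.3156, 1.173, 0.237, 0.2416
R0 = Σ lx·mx = 2.9672 → 2.97

2.97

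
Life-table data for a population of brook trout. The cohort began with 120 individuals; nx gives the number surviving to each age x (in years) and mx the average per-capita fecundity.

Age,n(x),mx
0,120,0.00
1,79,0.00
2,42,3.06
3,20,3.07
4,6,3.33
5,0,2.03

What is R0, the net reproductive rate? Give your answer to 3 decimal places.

1.749

lx = nx/n0 = nx/120: 1, 0.65833…, 0.35, 0.16667…, 0.05, 0
lx·mx by age: 0, 0, 1.071, 0.511667…, 0.1665, 0
R0 = Σ lx·mx = 1.749167… → 1.749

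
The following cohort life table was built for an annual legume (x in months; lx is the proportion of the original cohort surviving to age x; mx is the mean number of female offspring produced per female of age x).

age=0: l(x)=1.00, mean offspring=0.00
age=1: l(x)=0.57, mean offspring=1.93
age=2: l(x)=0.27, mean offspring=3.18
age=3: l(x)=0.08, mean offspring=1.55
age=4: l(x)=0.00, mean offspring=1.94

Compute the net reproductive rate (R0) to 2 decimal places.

2.08

lx·mx by age: 0, 1.1001, 0.8586, 0.124, 0
R0 = Σ lx·mx = 2.0827 → 2.08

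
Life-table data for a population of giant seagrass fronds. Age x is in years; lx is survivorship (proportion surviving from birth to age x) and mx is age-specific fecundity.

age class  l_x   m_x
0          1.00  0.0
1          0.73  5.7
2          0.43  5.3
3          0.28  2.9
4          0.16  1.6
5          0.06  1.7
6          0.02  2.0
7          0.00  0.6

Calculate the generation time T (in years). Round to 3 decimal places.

lx·mx: 0, 4.161, 2.279, 0.812, 0.256, 0.102, 0.04, 0 → R0 = 7.65
x·lx·mx: 0, 4.161, 4.558, 2.436, 1.024, 0.51, 0.24, 0 → Σ = 12.929
T = 12.929 / 7.65 = 1.690065… → 1.690

1.690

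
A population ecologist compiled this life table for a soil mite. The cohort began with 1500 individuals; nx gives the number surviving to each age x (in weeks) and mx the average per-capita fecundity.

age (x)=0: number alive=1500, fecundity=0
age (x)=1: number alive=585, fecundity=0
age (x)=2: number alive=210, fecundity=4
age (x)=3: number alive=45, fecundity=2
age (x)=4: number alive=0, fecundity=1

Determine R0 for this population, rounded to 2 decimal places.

lx = nx/n0 = nx/1500: 1, 0.39, 0.14, 0.03, 0
lx·mx by age: 0, 0, 0.56, 0.06, 0
R0 = Σ lx·mx = 0.62 → 0.62

0.62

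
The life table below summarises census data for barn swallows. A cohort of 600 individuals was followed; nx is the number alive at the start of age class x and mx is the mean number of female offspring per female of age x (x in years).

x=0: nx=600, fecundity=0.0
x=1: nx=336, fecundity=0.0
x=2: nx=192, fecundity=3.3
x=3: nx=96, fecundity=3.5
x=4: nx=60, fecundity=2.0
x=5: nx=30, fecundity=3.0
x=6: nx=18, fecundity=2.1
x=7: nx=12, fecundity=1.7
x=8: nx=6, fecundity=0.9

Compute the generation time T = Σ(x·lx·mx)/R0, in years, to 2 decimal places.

2.91

lx = nx/n0 = nx/600: 1, 0.56, 0.32, 0.16, 0.1, 0.05, 0.03, 0.02, 0.01
lx·mx: 0, 0, 1.056, 0.56, 0.2, 0.15, 0.063, 0.034, 0.009 → R0 = 2.072
x·lx·mx: 0, 0, 2.112, 1.68, 0.8, 0.75, 0.378, 0.238, 0.072 → Σ = 6.03
T = 6.03 / 2.072 = 2.910232… → 2.91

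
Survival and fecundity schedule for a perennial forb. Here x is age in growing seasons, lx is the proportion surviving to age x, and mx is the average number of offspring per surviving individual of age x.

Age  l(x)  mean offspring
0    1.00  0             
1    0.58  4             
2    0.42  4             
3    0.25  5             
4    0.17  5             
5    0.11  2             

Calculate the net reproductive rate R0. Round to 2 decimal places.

6.32

lx·mx by age: 0, 2.32, 1.68, 1.25, 0.85, 0.22
R0 = Σ lx·mx = 6.32 → 6.32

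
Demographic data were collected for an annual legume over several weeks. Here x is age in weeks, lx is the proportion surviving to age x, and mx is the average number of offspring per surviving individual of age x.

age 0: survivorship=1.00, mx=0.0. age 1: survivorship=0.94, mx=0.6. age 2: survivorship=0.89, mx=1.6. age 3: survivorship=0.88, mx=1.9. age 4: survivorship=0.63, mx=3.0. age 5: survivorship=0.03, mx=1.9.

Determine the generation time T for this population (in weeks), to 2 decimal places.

lx·mx: 0, 0.564, 1.424, 1.672, 1.89, 0.057 → R0 = 5.607
x·lx·mx: 0, 0.564, 2.848, 5.016, 7.56, 0.285 → Σ = 16.273
T = 16.273 / 5.607 = 2.902265… → 2.90

2.90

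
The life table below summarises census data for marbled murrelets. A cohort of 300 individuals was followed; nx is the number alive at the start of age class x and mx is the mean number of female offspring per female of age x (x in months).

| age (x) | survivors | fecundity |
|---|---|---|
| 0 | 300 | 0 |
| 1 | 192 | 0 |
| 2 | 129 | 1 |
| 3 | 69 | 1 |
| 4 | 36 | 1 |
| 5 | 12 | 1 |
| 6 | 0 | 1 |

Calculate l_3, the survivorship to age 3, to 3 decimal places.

l_3 = n_3/n_0 = 69/300 = 0.23 → 0.230

0.230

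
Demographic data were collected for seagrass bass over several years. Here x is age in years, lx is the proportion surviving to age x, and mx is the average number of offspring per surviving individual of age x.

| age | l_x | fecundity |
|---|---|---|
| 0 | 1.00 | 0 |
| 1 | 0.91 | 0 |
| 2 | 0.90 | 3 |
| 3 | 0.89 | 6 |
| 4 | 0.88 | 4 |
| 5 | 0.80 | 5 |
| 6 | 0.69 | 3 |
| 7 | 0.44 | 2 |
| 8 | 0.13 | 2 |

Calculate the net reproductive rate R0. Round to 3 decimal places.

18.770

lx·mx by age: 0, 0, 2.7, 5.34, 3.52, 4, 2.07, 0.88, 0.26
R0 = Σ lx·mx = 18.77 → 18.770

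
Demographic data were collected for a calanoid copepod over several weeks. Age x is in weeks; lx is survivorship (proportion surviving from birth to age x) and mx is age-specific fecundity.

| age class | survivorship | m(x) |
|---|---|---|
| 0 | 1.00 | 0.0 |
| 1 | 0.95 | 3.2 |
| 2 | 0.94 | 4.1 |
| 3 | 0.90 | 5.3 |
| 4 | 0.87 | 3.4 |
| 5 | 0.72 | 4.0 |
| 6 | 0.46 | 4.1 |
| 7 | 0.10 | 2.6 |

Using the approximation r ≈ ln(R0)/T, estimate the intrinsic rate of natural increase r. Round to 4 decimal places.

0.9082

R0 = Σ lx·mx = 0 + 3.04 + 3.854 + 4.77 + 2.958 + 2.88 + 1.886 + 0.26 = 19.648
Σ x·lx·mx = 64.426; T = 64.426/19.648 = 3.27901…
r ≈ ln(R0)/T = ln(19.648)/3.27901… = 0.908193… → 0.9082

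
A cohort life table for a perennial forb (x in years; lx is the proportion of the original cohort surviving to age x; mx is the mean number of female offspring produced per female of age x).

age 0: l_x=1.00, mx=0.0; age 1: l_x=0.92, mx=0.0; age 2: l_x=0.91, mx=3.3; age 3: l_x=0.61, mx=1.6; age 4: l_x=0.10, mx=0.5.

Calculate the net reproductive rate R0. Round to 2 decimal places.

lx·mx by age: 0, 0, 3.003, 0.976, 0.05
R0 = Σ lx·mx = 4.029 → 4.03

4.03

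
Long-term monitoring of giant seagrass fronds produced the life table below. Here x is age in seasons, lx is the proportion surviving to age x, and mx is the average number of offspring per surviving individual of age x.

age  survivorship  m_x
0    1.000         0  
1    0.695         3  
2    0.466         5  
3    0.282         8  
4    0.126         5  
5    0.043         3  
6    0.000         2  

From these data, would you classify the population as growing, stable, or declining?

growing

R0 = Σ lx·mx = 0 + 2.085 + 2.33 + 2.256 + 0.63 + 0.129 + 0 = 7.43
R0 > 1, so the population is growing.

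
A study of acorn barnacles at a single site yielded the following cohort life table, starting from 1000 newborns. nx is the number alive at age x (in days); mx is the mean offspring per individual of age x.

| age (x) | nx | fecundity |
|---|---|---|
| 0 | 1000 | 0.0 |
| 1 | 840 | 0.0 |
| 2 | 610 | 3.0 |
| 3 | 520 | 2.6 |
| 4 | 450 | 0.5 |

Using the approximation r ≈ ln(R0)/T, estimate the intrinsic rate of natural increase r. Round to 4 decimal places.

lx = nx/n0 = nx/1000: 1, 0.84, 0.61, 0.52, 0.45
R0 = Σ lx·mx = 0 + 0 + 1.83 + 1.352 + 0.225 = 3.407
Σ x·lx·mx = 8.616; T = 8.616/3.407 = 2.52891…
r ≈ ln(R0)/T = ln(3.407)/2.52891… = 0.484727… → 0.4847

0.4847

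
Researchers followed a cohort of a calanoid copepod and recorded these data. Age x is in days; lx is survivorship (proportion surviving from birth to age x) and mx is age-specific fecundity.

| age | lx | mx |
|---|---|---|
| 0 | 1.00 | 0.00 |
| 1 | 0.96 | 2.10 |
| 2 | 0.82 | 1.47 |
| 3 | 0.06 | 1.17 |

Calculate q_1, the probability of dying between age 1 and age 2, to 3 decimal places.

0.146

q_1 = (l_1 − l_2) / l_1 = (0.96 − 0.82) / 0.96
     = 0.14 / 0.96 = 0.145833… → 0.146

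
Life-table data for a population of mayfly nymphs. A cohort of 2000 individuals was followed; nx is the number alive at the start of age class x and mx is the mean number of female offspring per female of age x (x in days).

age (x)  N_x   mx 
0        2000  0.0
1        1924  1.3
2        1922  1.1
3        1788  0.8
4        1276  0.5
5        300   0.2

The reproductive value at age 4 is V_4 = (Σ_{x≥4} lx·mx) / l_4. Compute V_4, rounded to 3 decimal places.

0.547

lx = nx/n0 = nx/2000: 1, 0.962, 0.961, 0.894, 0.638, 0.15
lx·mx for x ≥ 4: 0.319, 0.03 → sum = 0.349
V_4 = 0.349 / l_4 = 0.349 / 0.638 = 0.547022… → 0.547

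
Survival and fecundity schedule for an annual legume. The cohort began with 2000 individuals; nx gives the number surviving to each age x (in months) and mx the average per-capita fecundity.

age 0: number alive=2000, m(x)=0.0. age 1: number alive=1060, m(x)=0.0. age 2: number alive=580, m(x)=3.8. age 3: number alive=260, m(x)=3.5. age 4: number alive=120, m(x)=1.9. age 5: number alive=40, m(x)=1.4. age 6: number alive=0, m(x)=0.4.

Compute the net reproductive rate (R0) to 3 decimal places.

1.699

lx = nx/n0 = nx/2000: 1, 0.53, 0.29, 0.13, 0.06, 0.02, 0
lx·mx by age: 0, 0, 1.102, 0.455, 0.114, 0.028, 0
R0 = Σ lx·mx = 1.699 → 1.699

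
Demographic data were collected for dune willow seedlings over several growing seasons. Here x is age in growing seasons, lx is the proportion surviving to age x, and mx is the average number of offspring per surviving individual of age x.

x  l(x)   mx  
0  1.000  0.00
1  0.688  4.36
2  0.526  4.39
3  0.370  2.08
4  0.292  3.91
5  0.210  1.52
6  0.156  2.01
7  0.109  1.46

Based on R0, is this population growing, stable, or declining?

growing

R0 = Σ lx·mx = 0 + 2.99968 + 2.30914 + 0.7696 + 1.14172 + 0.3192 + 0.31356 + 0.15914 = 8.01204
R0 > 1, so the population is growing.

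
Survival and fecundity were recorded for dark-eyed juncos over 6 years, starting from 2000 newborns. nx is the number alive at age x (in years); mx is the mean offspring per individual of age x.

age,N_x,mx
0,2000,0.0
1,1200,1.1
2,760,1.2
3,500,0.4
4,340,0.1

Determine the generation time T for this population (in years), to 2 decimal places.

lx = nx/n0 = nx/2000: 1, 0.6, 0.38, 0.25, 0.17
lx·mx: 0, 0.66, 0.456, 0.1, 0.017 → R0 = 1.233
x·lx·mx: 0, 0.66, 0.912, 0.3, 0.068 → Σ = 1.94
T = 1.94 / 1.233 = 1.573398… → 1.57

1.57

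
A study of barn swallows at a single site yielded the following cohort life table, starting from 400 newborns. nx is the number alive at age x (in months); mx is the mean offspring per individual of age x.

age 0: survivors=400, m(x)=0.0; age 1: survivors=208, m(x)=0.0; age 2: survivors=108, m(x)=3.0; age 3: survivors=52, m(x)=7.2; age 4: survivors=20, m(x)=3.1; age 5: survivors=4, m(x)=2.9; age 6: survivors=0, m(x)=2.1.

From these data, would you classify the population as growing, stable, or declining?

growing

lx = nx/n0 = nx/400: 1, 0.52, 0.27, 0.13, 0.05, 0.01, 0
R0 = Σ lx·mx = 0 + 0 + 0.81 + 0.936 + 0.155 + 0.029 + 0 = 1.93
R0 > 1, so the population is growing.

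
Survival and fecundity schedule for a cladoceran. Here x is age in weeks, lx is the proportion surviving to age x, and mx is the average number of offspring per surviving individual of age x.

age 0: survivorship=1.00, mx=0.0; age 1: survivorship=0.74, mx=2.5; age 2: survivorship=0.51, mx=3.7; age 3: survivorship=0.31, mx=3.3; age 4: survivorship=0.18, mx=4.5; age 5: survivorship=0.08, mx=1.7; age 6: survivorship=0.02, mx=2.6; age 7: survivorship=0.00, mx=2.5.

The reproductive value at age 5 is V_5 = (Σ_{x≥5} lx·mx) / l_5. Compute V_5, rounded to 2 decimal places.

2.35

lx·mx for x ≥ 5: 0.136, 0.052, 0 → sum = 0.188
V_5 = 0.188 / l_5 = 0.188 / 0.08 = 2.35 → 2.35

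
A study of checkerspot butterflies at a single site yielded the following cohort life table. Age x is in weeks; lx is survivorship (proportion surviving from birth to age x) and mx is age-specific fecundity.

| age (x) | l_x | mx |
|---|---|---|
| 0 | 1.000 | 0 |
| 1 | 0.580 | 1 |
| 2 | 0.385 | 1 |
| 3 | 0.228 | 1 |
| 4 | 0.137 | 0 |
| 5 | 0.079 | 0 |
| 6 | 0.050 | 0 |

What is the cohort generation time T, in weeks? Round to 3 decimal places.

1.705

lx·mx: 0, 0.58, 0.385, 0.228, 0, 0, 0 → R0 = 1.193
x·lx·mx: 0, 0.58, 0.77, 0.684, 0, 0, 0 → Σ = 2.034
T = 2.034 / 1.193 = 1.704946… → 1.705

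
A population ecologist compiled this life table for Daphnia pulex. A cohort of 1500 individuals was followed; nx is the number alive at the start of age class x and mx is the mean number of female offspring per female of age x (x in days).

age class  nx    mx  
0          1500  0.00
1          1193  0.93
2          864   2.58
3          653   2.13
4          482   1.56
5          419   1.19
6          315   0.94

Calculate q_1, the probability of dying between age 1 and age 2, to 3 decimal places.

lx = nx/n0 = nx/1500: 1, 0.79533…, 0.576, 0.43533…, 0.32133…, 0.27933…, 0.21
q_1 = (l_1 − l_2) / l_1 = (0.795333… − 0.576) / 0.795333…
     = 0.219333… / 0.795333… = 0.275775… → 0.276

0.276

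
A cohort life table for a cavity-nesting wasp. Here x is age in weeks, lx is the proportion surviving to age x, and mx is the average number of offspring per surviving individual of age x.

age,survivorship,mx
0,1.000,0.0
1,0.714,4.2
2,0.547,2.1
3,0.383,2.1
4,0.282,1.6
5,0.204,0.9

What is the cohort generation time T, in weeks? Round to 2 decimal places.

1.87

lx·mx: 0, 2.9988, 1.1487, 0.8043, 0.4512, 0.1836 → R0 = 5.5866
x·lx·mx: 0, 2.9988, 2.2974, 2.4129, 1.8048, 0.918 → Σ = 10.4319
T = 10.4319 / 5.5866 = 1.867307… → 1.87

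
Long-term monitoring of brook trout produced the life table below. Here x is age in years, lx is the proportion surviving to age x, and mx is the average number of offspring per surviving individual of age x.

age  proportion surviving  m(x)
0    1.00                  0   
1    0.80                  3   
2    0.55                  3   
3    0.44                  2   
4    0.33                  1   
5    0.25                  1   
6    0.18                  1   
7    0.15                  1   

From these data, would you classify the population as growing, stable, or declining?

growing

R0 = Σ lx·mx = 0 + 2.4 + 1.65 + 0.88 + 0.33 + 0.25 + 0.18 + 0.15 = 5.84
R0 > 1, so the population is growing.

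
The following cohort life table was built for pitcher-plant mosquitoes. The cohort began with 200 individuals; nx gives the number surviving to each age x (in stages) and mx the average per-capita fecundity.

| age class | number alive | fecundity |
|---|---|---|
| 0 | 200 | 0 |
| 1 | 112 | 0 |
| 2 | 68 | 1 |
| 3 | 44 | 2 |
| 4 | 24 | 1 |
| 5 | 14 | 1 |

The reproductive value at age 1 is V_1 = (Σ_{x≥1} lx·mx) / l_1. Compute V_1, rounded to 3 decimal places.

1.732

lx = nx/n0 = nx/200: 1, 0.56, 0.34, 0.22, 0.12, 0.07
lx·mx for x ≥ 1: 0, 0.34, 0.44, 0.12, 0.07 → sum = 0.97
V_1 = 0.97 / l_1 = 0.97 / 0.56 = 1.732143… → 1.732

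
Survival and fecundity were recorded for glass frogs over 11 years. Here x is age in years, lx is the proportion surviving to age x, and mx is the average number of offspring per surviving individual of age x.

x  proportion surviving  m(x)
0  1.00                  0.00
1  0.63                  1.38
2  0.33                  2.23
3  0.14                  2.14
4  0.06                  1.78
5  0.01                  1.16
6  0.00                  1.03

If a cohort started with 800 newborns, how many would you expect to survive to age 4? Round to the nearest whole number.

Expected survivors = N0 · l_4 = 800 × 0.06 = 48 → 48

48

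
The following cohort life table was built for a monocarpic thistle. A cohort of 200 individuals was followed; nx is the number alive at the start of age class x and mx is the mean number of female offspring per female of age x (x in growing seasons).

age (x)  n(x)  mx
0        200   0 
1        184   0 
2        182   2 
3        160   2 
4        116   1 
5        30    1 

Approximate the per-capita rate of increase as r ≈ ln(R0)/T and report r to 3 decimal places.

0.513

lx = nx/n0 = nx/200: 1, 0.92, 0.91, 0.8, 0.58, 0.15
R0 = Σ lx·mx = 0 + 0 + 1.82 + 1.6 + 0.58 + 0.15 = 4.15
Σ x·lx·mx = 11.51; T = 11.51/4.15 = 2.77349…
r ≈ ln(R0)/T = ln(4.15)/2.77349… = 0.51311… → 0.513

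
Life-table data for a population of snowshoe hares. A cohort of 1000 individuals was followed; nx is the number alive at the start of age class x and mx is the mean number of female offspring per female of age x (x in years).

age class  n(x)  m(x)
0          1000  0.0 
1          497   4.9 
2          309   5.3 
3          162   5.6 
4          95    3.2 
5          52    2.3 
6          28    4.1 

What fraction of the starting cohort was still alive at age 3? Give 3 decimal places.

l_3 = n_3/n_0 = 162/1000 = 0.162 → 0.162

0.162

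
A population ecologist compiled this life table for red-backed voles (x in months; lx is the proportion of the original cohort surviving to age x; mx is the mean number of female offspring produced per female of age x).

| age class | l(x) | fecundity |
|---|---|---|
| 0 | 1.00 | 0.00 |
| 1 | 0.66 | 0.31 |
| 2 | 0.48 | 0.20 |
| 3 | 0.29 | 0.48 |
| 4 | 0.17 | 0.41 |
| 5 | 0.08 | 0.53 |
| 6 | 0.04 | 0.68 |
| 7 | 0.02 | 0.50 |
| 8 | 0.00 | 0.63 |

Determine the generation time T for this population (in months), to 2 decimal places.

2.61

lx·mx: 0, 0.2046, 0.096, 0.1392, 0.0697, 0.0424, 0.0272, 0.01, 0 → R0 = 0.5891
x·lx·mx: 0, 0.2046, 0.192, 0.4176, 0.2788, 0.212, 0.1632, 0.07, 0 → Σ = 1.5382
T = 1.5382 / 0.5891 = 2.611102… → 2.61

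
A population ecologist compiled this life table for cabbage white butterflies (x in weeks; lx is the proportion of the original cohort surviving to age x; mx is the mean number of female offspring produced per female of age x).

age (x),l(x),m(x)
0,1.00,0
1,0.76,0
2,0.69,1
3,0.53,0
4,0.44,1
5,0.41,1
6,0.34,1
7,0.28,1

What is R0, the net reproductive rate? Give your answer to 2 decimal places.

lx·mx by age: 0, 0, 0.69, 0, 0.44, 0.41, 0.34, 0.28
R0 = Σ lx·mx = 2.16 → 2.16

2.16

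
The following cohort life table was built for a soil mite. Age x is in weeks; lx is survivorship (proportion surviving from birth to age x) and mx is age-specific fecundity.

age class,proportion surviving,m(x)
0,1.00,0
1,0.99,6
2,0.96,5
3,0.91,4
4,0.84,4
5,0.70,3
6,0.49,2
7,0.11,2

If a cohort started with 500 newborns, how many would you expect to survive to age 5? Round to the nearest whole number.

Expected survivors = N0 · l_5 = 500 × 0.70 = 350 → 350

350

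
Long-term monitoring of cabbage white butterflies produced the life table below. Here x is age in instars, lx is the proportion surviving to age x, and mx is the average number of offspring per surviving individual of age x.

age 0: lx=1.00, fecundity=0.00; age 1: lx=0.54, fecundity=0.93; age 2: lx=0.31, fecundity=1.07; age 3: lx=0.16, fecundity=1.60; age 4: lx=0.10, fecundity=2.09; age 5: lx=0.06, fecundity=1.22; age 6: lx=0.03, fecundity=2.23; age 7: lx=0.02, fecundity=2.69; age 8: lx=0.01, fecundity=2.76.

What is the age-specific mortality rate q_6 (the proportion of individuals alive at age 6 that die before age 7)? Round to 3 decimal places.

0.333

q_6 = (l_6 − l_7) / l_6 = (0.03 − 0.02) / 0.03
     = 0.01 / 0.03 = 0.333333… → 0.333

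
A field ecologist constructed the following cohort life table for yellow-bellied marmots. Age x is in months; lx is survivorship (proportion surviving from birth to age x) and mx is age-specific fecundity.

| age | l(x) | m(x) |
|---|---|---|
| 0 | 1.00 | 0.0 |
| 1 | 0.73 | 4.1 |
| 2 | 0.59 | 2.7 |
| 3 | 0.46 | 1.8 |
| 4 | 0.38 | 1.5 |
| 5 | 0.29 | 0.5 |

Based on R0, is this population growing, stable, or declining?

growing

R0 = Σ lx·mx = 0 + 2.993 + 1.593 + 0.828 + 0.57 + 0.145 = 6.129
R0 > 1, so the population is growing.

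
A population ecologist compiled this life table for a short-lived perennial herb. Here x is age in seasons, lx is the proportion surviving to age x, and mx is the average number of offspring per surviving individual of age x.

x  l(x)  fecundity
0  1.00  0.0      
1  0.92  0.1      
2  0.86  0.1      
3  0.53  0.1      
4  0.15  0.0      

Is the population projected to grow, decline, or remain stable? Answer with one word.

declining

R0 = Σ lx·mx = 0 + 0.092 + 0.086 + 0.053 + 0 = 0.231
R0 < 1, so the population is declining.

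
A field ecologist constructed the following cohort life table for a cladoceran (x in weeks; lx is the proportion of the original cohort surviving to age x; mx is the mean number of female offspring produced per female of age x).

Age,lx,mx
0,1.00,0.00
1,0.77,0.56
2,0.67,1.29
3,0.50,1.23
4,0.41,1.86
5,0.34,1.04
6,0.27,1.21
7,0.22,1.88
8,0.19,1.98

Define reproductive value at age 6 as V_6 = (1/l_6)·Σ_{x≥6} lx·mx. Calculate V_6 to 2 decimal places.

lx·mx for x ≥ 6: 0.3267, 0.4136, 0.3762 → sum = 1.1165
V_6 = 1.1165 / l_6 = 1.1165 / 0.27 = 4.135185… → 4.14

4.14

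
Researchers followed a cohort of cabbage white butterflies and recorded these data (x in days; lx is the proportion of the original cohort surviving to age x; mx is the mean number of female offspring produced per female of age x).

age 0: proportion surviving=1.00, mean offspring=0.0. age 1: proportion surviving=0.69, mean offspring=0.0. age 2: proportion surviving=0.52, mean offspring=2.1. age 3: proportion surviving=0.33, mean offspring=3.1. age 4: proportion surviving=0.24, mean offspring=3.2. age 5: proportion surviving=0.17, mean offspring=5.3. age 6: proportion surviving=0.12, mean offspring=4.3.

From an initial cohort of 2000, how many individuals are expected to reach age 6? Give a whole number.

240

Expected survivors = N0 · l_6 = 2000 × 0.12 = 240 → 240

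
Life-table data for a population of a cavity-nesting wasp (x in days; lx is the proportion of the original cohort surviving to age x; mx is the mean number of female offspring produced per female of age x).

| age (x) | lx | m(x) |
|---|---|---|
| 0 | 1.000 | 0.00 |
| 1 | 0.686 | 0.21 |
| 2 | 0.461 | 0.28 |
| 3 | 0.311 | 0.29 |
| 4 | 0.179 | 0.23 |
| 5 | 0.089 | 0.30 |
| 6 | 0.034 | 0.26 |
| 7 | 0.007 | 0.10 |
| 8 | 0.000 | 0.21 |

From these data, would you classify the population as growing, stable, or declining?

R0 = Σ lx·mx = 0 + 0.14406 + 0.12908 + 0.09019 + 0.04117 + 0.0267 + 0.00884 + 0.0007 + 0 = 0.44074
R0 < 1, so the population is declining.

declining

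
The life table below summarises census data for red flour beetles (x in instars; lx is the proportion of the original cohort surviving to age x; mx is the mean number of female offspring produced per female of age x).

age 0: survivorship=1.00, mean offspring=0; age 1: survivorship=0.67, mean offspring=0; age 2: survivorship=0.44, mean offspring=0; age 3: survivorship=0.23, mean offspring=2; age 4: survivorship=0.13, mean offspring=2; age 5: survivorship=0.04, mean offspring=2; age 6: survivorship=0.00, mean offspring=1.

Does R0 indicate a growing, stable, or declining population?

declining

R0 = Σ lx·mx = 0 + 0 + 0 + 0.46 + 0.26 + 0.08 + 0 = 0.8
R0 < 1, so the population is declining.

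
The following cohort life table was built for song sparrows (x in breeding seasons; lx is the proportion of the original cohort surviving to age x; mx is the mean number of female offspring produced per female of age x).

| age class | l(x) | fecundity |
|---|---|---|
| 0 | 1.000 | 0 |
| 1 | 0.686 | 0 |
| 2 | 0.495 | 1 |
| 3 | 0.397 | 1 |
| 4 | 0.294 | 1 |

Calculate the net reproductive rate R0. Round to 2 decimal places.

1.19

lx·mx by age: 0, 0, 0.495, 0.397, 0.294
R0 = Σ lx·mx = 1.186 → 1.19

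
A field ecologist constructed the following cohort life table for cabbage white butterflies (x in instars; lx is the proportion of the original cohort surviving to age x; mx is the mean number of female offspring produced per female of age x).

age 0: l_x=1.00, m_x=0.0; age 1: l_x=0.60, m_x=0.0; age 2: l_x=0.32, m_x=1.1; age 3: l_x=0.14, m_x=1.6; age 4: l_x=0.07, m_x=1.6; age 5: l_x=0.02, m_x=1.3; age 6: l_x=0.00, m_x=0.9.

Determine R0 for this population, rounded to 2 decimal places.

0.71

lx·mx by age: 0, 0, 0.352, 0.224, 0.112, 0.026, 0
R0 = Σ lx·mx = 0.714 → 0.71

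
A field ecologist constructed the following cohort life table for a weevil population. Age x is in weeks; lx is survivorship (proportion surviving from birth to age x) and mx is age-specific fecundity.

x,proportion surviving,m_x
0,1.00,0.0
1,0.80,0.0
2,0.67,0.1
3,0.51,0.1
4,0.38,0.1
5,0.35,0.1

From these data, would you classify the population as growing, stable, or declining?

R0 = Σ lx·mx = 0 + 0 + 0.067 + 0.051 + 0.038 + 0.035 = 0.191
R0 < 1, so the population is declining.

declining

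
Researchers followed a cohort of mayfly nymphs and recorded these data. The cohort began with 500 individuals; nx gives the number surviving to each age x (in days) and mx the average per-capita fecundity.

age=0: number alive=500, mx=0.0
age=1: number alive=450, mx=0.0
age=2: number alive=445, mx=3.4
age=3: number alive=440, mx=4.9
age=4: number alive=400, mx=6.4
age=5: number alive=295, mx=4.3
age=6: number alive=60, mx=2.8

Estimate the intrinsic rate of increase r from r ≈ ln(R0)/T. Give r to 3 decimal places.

lx = nx/n0 = nx/500: 1, 0.9, 0.89, 0.88, 0.8, 0.59, 0.12
R0 = Σ lx·mx = 0 + 0 + 3.026 + 4.312 + 5.12 + 2.537 + 0.336 = 15.331
Σ x·lx·mx = 54.169; T = 54.169/15.331 = 3.5333…
r ≈ ln(R0)/T = ln(15.331)/3.5333… = 0.77261… → 0.773

0.773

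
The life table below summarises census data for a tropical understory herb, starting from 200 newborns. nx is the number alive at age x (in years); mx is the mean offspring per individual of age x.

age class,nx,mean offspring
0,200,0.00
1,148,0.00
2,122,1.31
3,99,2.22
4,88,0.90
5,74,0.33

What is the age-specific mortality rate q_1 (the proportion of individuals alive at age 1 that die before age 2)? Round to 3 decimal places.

lx = nx/n0 = nx/200: 1, 0.74, 0.61, 0.495, 0.44, 0.37
q_1 = (l_1 − l_2) / l_1 = (0.74 − 0.61) / 0.74
     = 0.13 / 0.74 = 0.175676… → 0.176

0.176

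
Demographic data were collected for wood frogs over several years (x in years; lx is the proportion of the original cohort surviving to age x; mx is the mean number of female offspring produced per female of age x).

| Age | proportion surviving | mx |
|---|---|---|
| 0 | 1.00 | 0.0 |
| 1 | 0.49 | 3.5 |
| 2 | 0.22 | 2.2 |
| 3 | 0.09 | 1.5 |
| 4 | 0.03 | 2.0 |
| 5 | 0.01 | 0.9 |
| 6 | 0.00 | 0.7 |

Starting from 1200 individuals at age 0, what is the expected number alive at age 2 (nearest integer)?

Expected survivors = N0 · l_2 = 1200 × 0.22 = 264 → 264

264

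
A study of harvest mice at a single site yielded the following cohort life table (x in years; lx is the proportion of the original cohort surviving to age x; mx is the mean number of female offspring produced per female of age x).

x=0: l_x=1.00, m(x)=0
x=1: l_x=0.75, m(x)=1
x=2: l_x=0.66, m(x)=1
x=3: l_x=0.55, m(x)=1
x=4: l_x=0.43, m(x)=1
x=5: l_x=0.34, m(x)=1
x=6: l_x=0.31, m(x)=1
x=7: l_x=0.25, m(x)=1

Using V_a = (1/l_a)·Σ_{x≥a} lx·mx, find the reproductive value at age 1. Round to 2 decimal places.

4.39

lx·mx for x ≥ 1: 0.75, 0.66, 0.55, 0.43, 0.34, 0.31, 0.25 → sum = 3.29
V_1 = 3.29 / l_1 = 3.29 / 0.75 = 4.386667… → 4.39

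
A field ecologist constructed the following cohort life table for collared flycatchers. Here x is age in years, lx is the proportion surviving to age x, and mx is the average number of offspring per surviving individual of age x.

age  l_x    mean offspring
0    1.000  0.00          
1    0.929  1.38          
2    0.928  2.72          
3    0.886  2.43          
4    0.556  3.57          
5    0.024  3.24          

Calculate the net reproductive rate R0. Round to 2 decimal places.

8.02

lx·mx by age: 0, 1.28202, 2.52416, 2.15298, 1.98492, 0.07776
R0 = Σ lx·mx = 8.02184 → 8.02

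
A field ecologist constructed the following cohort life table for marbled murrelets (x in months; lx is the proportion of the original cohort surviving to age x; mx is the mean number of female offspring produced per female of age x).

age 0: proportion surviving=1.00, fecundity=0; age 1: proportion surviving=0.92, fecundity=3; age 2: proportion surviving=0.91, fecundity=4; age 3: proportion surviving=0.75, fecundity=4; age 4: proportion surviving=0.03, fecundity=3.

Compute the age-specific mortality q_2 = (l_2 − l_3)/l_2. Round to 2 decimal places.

0.18

q_2 = (l_2 − l_3) / l_2 = (0.91 − 0.75) / 0.91
     = 0.16 / 0.91 = 0.175824… → 0.18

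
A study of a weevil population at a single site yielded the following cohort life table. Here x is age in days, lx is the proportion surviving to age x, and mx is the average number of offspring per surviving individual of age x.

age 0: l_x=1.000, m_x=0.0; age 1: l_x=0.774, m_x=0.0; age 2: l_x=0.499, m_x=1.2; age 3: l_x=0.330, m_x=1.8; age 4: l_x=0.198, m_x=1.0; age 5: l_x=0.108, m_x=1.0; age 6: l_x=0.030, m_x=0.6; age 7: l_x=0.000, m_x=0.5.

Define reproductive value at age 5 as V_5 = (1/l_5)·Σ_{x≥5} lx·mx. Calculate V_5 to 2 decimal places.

lx·mx for x ≥ 5: 0.108, 0.018, 0 → sum = 0.126
V_5 = 0.126 / l_5 = 0.126 / 0.108 = 1.166667… → 1.17

1.17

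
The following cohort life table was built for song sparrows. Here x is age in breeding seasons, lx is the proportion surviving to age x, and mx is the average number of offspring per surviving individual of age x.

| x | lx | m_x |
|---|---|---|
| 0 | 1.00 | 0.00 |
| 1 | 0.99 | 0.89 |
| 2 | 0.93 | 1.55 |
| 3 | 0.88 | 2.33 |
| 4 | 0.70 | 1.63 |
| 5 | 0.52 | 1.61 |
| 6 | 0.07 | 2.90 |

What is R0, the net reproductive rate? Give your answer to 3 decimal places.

6.554

lx·mx by age: 0, 0.8811, 1.4415, 2.0504, 1.141, 0.8372, 0.203
R0 = Σ lx·mx = 6.5542 → 6.554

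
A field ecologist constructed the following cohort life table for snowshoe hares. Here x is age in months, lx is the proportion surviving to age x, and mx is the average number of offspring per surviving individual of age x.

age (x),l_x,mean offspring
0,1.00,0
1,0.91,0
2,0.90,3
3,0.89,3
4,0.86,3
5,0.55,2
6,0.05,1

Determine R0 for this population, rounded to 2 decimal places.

9.10

lx·mx by age: 0, 0, 2.7, 2.67, 2.58, 1.1, 0.05
R0 = Σ lx·mx = 9.1 → 9.10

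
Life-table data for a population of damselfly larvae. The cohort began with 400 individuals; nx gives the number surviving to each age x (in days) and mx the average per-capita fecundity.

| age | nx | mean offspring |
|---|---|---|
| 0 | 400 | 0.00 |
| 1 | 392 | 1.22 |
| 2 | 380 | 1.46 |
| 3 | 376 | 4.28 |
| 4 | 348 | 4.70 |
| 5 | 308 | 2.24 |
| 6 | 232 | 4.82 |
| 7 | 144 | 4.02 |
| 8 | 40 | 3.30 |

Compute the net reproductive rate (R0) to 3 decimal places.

16.992

lx = nx/n0 = nx/400: 1, 0.98, 0.95, 0.94, 0.87, 0.77, 0.58, 0.36, 0.1
lx·mx by age: 0, 1.1956, 1.387, 4.0232, 4.089, 1.7248, 2.7956, 1.4472, 0.33
R0 = Σ lx·mx = 16.9924 → 16.992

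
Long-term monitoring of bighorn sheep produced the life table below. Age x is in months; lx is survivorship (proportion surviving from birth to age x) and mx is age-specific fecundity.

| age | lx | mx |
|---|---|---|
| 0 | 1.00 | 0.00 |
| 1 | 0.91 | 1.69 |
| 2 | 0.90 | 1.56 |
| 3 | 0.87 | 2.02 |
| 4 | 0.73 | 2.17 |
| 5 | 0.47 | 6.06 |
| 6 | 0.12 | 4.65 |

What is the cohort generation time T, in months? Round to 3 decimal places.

lx·mx: 0, 1.5379, 1.404, 1.7574, 1.5841, 2.8482, 0.558 → R0 = 9.6896
x·lx·mx: 0, 1.5379, 2.808, 5.2722, 6.3364, 14.241, 3.348 → Σ = 33.5435
T = 33.5435 / 9.6896 = 3.461804… → 3.462

3.462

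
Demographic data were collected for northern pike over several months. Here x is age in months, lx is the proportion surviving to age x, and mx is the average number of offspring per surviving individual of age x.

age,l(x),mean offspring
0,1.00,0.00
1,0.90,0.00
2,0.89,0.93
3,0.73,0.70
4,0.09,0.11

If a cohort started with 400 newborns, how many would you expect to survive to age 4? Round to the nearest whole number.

36

Expected survivors = N0 · l_4 = 400 × 0.09 = 36 → 36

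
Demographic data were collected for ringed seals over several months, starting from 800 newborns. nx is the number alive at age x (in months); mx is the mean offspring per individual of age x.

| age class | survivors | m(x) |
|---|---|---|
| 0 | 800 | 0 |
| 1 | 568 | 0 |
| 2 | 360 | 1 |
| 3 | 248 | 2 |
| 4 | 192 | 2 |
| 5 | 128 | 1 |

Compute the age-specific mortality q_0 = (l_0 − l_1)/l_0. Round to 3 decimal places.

0.290

lx = nx/n0 = nx/800: 1, 0.71, 0.45, 0.31, 0.24, 0.16
q_0 = (l_0 − l_1) / l_0 = (1 − 0.71) / 1
     = 0.29 / 1 = 0.29 → 0.290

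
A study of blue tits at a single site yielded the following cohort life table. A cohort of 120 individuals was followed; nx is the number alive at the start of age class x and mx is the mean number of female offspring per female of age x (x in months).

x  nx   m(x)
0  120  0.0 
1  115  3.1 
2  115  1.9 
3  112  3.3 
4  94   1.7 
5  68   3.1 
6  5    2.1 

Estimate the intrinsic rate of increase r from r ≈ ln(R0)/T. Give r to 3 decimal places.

lx = nx/n0 = nx/120: 1, 0.95833…, 0.95833…, 0.93333…, 0.78333…, 0.56667…, 0.04167…
R0 = Σ lx·mx = 0 + 2.97083… + 1.82083… + 3.08… + 1.33167… + 1.75667… + 0.0875… = 11.0475…
Σ x·lx·mx = 30.4875…; T = 30.4875…/11.0475… = 2.75967…
r ≈ ln(R0)/T = ln(11.0475…)/2.75967… = 0.87047… → 0.870

0.870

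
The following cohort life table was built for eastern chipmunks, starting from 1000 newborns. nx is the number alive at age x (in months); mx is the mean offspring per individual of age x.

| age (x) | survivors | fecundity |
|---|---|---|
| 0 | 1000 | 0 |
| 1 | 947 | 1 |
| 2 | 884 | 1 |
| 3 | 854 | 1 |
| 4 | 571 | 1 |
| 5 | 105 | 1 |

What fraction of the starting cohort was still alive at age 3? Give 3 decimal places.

l_3 = n_3/n_0 = 854/1000 = 0.854 → 0.854

0.854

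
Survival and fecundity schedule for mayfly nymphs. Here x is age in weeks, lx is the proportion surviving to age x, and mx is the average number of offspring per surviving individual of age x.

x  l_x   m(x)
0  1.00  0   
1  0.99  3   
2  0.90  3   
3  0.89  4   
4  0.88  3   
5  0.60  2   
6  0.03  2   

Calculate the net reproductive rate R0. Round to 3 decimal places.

lx·mx by age: 0, 2.97, 2.7, 3.56, 2.64, 1.2, 0.06
R0 = Σ lx·mx = 13.13 → 13.130

13.130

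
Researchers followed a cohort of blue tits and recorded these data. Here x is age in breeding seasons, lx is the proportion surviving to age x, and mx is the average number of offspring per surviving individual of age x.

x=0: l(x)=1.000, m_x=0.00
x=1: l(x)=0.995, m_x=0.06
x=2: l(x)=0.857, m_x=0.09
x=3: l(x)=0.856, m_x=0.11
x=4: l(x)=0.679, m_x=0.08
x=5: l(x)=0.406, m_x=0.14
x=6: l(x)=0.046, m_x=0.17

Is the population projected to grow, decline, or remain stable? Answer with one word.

R0 = Σ lx·mx = 0 + 0.0597 + 0.07713 + 0.09416 + 0.05432 + 0.05684 + 0.00782 = 0.34997
R0 < 1, so the population is declining.

declining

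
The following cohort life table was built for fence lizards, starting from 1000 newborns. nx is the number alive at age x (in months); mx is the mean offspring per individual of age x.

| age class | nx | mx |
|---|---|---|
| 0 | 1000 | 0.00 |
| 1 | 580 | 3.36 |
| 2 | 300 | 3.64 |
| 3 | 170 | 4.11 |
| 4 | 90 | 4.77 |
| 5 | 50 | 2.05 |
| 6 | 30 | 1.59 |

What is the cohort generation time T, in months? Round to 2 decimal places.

lx = nx/n0 = nx/1000: 1, 0.58, 0.3, 0.17, 0.09, 0.05, 0.03
lx·mx: 0, 1.9488, 1.092, 0.6987, 0.4293, 0.1025, 0.0477 → R0 = 4.319
x·lx·mx: 0, 1.9488, 2.184, 2.0961, 1.7172, 0.5125, 0.2862 → Σ = 8.7448
T = 8.7448 / 4.319 = 2.024728… → 2.02

2.02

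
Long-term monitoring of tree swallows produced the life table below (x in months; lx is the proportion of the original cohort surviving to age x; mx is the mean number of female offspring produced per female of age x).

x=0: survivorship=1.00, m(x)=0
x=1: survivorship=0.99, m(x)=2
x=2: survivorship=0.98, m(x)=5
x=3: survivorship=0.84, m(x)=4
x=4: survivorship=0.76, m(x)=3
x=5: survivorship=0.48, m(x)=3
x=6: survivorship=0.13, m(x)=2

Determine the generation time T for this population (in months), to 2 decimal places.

2.79

lx·mx: 0, 1.98, 4.9, 3.36, 2.28, 1.44, 0.26 → R0 = 14.22
x·lx·mx: 0, 1.98, 9.8, 10.08, 9.12, 7.2, 1.56 → Σ = 39.74
T = 39.74 / 14.22 = 2.794655… → 2.79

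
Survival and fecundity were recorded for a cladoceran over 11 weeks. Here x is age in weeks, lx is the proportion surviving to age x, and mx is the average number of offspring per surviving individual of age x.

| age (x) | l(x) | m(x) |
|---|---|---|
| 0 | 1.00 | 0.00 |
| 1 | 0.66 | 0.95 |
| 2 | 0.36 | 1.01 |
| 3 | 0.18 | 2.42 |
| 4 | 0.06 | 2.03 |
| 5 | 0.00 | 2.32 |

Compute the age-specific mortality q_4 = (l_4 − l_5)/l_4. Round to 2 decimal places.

q_4 = (l_4 − l_5) / l_4 = (0.06 − 0) / 0.06
     = 0.06 / 0.06 = 1 → 1.00

1.00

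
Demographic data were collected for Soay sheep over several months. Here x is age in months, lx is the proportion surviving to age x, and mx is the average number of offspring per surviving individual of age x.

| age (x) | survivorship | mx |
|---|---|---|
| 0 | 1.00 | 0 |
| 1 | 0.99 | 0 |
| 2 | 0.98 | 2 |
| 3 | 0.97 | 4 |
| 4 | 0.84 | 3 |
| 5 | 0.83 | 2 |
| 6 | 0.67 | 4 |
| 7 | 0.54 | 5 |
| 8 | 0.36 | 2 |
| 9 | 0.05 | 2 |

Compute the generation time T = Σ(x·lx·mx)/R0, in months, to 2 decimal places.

lx·mx: 0, 0, 1.96, 3.88, 2.52, 1.66, 2.68, 2.7, 0.72, 0.1 → R0 = 16.22
x·lx·mx: 0, 0, 3.92, 11.64, 10.08, 8.3, 16.08, 18.9, 5.76, 0.9 → Σ = 75.58
T = 75.58 / 16.22 = 4.659679… → 4.66

4.66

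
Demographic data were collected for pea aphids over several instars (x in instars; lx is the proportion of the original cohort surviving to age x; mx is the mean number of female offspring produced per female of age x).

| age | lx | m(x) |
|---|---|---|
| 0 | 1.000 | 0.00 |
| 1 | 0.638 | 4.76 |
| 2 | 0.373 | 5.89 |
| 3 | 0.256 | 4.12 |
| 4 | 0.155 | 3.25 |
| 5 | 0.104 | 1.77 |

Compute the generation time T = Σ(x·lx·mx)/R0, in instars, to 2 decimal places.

1.94

lx·mx: 0, 3.03688, 2.19697, 1.05472, 0.50375, 0.18408 → R0 = 6.9764
x·lx·mx: 0, 3.03688, 4.39394, 3.16416, 2.015, 0.9204 → Σ = 13.53038
T = 13.53038 / 6.9764 = 1.93945… → 1.94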